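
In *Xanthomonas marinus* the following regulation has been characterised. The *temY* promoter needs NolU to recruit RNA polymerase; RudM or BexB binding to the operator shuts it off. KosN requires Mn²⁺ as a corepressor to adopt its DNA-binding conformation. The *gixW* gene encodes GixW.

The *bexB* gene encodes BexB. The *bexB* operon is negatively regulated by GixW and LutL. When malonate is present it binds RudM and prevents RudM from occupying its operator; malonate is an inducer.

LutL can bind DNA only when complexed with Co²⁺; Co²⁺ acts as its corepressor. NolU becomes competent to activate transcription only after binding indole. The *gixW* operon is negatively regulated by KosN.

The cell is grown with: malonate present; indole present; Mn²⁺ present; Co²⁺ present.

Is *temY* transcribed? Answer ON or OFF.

ON

Malonate is present, so RudM is inactive.
Mn²⁺ is present, so KosN is active.
With repressor KosN bound, *gixW* is not transcribed.
So GixW is not produced.
Co²⁺ is present, so LutL is active.
With repressor LutL bound, *bexB* is not transcribed.
So BexB is not produced.
Indole is present, so NolU is active.
No repressor is bound and NolU is active, so *temY* is transcribed.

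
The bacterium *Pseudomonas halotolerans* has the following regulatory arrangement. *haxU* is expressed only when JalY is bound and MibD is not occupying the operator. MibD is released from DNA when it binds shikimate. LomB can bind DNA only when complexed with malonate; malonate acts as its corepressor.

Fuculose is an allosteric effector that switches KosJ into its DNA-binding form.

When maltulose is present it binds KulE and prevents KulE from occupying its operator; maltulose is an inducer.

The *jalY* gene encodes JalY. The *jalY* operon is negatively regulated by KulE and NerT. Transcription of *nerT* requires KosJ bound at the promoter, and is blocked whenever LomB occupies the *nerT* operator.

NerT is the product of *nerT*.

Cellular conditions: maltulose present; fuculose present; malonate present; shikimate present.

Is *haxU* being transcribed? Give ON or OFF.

Shikimate is present, so MibD is inactive.
Maltulose is present, so KulE is inactive.
Malonate is present, so LomB is active.
Fuculose is present, so KosJ is active.
With repressor LomB bound, *nerT* is not transcribed.
So NerT is not produced.
With no repressor bound, *jalY* is transcribed.
So JalY is produced and active.
No repressor is bound and JalY is active, so *haxU* is transcribed.

ON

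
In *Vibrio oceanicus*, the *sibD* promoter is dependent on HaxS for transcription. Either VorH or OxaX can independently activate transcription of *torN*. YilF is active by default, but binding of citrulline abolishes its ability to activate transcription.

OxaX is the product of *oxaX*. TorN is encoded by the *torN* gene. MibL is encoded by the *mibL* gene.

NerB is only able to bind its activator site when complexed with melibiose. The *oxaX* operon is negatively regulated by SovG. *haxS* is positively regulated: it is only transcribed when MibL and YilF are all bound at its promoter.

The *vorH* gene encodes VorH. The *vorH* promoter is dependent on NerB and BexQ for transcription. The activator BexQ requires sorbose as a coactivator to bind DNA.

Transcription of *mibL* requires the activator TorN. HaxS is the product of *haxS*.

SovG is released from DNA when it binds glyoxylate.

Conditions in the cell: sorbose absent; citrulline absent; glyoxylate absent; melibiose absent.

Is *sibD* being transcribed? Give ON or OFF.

Melibiose is absent, so NerB is inactive.
Sorbose is absent, so BexQ is inactive.
Required activator NerB is absent, so *vorH* is not transcribed.
So VorH is not produced.
Glyoxylate is absent, so SovG is active.
With repressor SovG bound, *oxaX* is not transcribed.
So OxaX is not produced.
No activator is available at the *torN* promoter, so *torN* is not transcribed.
So TorN is not produced.
Required activator TorN is absent, so *mibL* is not transcribed.
So MibL is not produced.
Citrulline is absent, so YilF is active.
Required activator MibL is absent, so *haxS* is not transcribed.
So HaxS is not produced.
Required activator HaxS is absent, so *sibD* is not transcribed.

OFF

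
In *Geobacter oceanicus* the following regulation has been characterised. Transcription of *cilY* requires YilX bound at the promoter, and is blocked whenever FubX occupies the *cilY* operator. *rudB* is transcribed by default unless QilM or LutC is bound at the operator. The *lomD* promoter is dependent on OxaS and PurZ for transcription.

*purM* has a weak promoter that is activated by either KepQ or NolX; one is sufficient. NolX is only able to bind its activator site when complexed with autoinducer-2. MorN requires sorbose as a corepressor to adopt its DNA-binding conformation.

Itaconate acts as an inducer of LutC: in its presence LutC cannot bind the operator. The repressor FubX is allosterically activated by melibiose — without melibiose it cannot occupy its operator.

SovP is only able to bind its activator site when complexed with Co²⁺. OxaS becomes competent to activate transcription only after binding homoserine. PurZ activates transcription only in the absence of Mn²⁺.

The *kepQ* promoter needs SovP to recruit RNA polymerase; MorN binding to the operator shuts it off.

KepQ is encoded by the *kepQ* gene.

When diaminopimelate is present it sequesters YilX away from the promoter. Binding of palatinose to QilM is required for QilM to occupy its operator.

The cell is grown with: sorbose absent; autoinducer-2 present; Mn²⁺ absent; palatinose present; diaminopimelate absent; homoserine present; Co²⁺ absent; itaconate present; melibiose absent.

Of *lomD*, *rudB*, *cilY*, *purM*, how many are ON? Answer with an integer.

3

Homoserine is present, so OxaS is active.
Mn²⁺ is absent, so PurZ is active.
No repressor is bound and OxaS and PurZ are active, so *lomD* is transcribed.
→ *lomD* is ON.
Palatinose is present, so QilM is active.
Itaconate is present, so LutC is inactive.
With repressor QilM bound, *rudB* is not transcribed.
→ *rudB* is OFF.
Melibiose is absent, so FubX is inactive.
Diaminopimelate is absent, so YilX is active.
No repressor is bound and YilX is active, so *cilY* is transcribed.
→ *cilY* is ON.
Sorbose is absent, so MorN is inactive.
Co²⁺ is absent, so SovP is inactive.
Required activator SovP is absent, so *kepQ* is not transcribed.
So KepQ is not produced.
Autoinducer-2 is present, so NolX is active.
Activator NolX is present, so *purM* is transcribed.
→ *purM* is ON.
3 of the 4 genes are transcribed.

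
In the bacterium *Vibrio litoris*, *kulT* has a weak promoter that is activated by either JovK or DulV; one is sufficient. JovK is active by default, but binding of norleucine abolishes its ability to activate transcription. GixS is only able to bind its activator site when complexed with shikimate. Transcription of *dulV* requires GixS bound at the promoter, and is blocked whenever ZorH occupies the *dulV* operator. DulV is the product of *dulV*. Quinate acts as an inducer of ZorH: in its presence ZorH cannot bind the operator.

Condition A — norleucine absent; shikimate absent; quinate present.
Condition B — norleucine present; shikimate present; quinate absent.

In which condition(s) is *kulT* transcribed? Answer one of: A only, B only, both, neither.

A only

Condition A:
Norleucine is absent, so JovK is active.
Shikimate is absent, so GixS is inactive.
Quinate is present, so ZorH is inactive.
Required activator GixS is absent, so *dulV* is not transcribed.
So DulV is not produced.
Activator JovK is present, so *kulT* is transcribed.
→ *kulT* is ON in A.
Condition B:
Norleucine is present, so JovK is inactive.
Shikimate is present, so GixS is active.
Quinate is absent, so ZorH is active.
With repressor ZorH bound, *dulV* is not transcribed.
So DulV is not produced.
No activator is available at the *kulT* promoter, so *kulT* is not transcribed.
→ *kulT* is OFF in B.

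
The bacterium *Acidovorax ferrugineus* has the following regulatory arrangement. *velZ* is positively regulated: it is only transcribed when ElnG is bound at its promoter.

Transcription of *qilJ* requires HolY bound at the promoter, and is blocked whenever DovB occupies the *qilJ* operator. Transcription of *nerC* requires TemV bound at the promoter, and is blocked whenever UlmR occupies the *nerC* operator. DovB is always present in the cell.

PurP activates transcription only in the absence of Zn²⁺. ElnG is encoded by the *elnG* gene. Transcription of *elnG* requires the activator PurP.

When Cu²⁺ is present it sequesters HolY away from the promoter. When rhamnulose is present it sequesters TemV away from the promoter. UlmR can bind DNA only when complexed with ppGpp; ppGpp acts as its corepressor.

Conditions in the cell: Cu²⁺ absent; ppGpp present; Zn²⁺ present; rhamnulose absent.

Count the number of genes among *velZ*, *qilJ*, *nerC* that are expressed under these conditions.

0

Zn²⁺ is present, so PurP is inactive.
Required activator PurP is absent, so *elnG* is not transcribed.
So ElnG is not produced.
Required activator ElnG is absent, so *velZ* is not transcribed.
→ *velZ* is OFF.
DovB is produced constitutively and is active.
Cu²⁺ is absent, so HolY is active.
With repressor DovB bound, *qilJ* is not transcribed.
→ *qilJ* is OFF.
ppGpp is present, so UlmR is active.
Rhamnulose is absent, so TemV is active.
With repressor UlmR bound, *nerC* is not transcribed.
→ *nerC* is OFF.
0 of the 3 genes are transcribed.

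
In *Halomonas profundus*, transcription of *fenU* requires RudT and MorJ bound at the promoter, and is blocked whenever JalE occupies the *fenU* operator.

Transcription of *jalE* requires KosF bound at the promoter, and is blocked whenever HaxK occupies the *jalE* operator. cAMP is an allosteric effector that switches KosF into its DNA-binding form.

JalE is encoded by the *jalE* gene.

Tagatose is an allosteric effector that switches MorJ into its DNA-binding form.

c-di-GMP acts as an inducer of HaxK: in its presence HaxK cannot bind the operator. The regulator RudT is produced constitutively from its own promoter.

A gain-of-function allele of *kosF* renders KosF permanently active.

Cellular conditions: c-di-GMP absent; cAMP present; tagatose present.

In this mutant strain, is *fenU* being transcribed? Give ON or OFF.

RudT is produced constitutively and is active.
KosF is constitutively active in this strain.
c-di-GMP is absent, so HaxK is active.
With repressor HaxK bound, *jalE* is not transcribed.
So JalE is not produced.
Tagatose is present, so MorJ is active.
No repressor is bound and RudT and MorJ are active, so *fenU* is transcribed.

ON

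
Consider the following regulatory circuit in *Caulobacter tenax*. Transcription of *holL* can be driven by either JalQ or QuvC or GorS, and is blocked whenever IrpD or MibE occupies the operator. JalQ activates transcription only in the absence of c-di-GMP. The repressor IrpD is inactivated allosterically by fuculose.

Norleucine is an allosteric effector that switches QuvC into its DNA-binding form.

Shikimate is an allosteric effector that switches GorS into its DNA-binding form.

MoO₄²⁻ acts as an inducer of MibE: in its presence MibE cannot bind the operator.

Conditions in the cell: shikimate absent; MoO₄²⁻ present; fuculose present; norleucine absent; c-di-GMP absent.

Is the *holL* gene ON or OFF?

ON

c-di-GMP is absent, so JalQ is active.
Norleucine is absent, so QuvC is inactive.
Fuculose is present, so IrpD is inactive.
MoO₄²⁻ is present, so MibE is inactive.
Shikimate is absent, so GorS is inactive.
Activator JalQ is present, so *holL* is transcribed.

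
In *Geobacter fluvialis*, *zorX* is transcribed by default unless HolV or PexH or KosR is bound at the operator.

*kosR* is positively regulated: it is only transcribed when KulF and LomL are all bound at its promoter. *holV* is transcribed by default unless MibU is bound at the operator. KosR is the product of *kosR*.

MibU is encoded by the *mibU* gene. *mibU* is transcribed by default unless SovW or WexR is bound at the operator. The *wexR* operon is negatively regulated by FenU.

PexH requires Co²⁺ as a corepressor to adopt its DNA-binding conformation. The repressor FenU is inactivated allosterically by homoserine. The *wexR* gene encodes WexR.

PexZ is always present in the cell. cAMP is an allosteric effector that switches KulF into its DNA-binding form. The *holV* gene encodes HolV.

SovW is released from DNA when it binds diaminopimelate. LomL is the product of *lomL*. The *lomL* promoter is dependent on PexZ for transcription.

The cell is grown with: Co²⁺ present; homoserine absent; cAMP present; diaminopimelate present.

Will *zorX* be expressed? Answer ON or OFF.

OFF

Diaminopimelate is present, so SovW is inactive.
Homoserine is absent, so FenU is active.
With repressor FenU bound, *wexR* is not transcribed.
So WexR is not produced.
With no repressor bound, *mibU* is transcribed.
So MibU is produced and active.
With repressor MibU bound, *holV* is not transcribed.
So HolV is not produced.
Co²⁺ is present, so PexH is active.
cAMP is present, so KulF is active.
PexZ is produced constitutively and is active.
No repressor is bound and PexZ is active, so *lomL* is transcribed.
So LomL is produced and active.
No repressor is bound and KulF and LomL are active, so *kosR* is transcribed.
So KosR is produced and active.
With repressor PexH bound, *zorX* is not transcribed.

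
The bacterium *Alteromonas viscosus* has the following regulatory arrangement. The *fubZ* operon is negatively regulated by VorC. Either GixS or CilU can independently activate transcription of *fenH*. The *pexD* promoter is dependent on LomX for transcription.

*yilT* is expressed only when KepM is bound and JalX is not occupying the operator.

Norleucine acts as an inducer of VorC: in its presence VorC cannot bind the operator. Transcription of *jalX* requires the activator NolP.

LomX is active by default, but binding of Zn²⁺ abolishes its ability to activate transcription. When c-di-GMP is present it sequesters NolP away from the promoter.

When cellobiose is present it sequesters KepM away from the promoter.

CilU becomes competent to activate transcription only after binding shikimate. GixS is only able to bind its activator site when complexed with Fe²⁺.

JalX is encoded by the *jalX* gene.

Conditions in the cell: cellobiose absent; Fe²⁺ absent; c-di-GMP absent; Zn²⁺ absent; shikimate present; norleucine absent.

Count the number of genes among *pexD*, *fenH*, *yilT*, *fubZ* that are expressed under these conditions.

2

Zn²⁺ is absent, so LomX is active.
No repressor is bound and LomX is active, so *pexD* is transcribed.
→ *pexD* is ON.
Fe²⁺ is absent, so GixS is inactive.
Shikimate is present, so CilU is active.
Activator CilU is present, so *fenH* is transcribed.
→ *fenH* is ON.
c-di-GMP is absent, so NolP is active.
No repressor is bound and NolP is active, so *jalX* is transcribed.
So JalX is produced and active.
Cellobiose is absent, so KepM is active.
With repressor JalX bound, *yilT* is not transcribed.
→ *yilT* is OFF.
Norleucine is absent, so VorC is active.
With repressor VorC bound, *fubZ* is not transcribed.
→ *fubZ* is OFF.
2 of the 4 genes are transcribed.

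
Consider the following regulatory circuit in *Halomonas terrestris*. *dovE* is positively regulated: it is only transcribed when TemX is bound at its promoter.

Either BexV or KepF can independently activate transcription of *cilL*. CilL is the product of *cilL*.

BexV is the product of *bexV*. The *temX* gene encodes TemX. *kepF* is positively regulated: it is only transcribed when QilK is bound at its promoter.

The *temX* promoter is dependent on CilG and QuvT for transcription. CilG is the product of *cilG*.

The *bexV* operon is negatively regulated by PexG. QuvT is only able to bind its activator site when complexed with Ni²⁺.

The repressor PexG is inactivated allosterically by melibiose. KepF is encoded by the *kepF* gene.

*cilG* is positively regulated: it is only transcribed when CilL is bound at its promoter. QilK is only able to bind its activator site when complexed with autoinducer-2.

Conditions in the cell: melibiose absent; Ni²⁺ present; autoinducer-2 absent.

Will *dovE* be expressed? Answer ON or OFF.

OFF

Melibiose is absent, so PexG is active.
With repressor PexG bound, *bexV* is not transcribed.
So BexV is not produced.
Autoinducer-2 is absent, so QilK is inactive.
Required activator QilK is absent, so *kepF* is not transcribed.
So KepF is not produced.
No activator is available at the *cilL* promoter, so *cilL* is not transcribed.
So CilL is not produced.
Required activator CilL is absent, so *cilG* is not transcribed.
So CilG is not produced.
Ni²⁺ is present, so QuvT is active.
Required activator CilG is absent, so *temX* is not transcribed.
So TemX is not produced.
Required activator TemX is absent, so *dovE* is not transcribed.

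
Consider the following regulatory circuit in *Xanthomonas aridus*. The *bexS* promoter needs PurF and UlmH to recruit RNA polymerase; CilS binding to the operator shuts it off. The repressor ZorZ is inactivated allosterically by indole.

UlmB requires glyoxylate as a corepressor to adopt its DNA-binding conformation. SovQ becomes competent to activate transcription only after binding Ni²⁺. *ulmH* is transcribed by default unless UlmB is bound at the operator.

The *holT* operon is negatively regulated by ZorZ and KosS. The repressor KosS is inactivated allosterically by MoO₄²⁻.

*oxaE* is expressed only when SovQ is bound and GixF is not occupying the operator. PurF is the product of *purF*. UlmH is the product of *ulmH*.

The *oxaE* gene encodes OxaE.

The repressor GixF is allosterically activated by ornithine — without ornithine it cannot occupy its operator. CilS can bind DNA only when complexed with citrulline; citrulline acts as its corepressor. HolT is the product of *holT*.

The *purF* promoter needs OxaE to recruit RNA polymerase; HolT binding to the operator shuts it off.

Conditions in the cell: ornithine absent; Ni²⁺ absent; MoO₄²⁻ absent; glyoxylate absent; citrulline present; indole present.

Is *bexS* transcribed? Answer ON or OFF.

Citrulline is present, so CilS is active.
Ornithine is absent, so GixF is inactive.
Ni²⁺ is absent, so SovQ is inactive.
Required activator SovQ is absent, so *oxaE* is not transcribed.
So OxaE is not produced.
Indole is present, so ZorZ is inactive.
MoO₄²⁻ is absent, so KosS is active.
With repressor KosS bound, *holT* is not transcribed.
So HolT is not produced.
Required activator OxaE is absent, so *purF* is not transcribed.
So PurF is not produced.
Glyoxylate is absent, so UlmB is inactive.
With no repressor bound, *ulmH* is transcribed.
So UlmH is produced and active.
With repressor CilS bound, *bexS* is not transcribed.

OFF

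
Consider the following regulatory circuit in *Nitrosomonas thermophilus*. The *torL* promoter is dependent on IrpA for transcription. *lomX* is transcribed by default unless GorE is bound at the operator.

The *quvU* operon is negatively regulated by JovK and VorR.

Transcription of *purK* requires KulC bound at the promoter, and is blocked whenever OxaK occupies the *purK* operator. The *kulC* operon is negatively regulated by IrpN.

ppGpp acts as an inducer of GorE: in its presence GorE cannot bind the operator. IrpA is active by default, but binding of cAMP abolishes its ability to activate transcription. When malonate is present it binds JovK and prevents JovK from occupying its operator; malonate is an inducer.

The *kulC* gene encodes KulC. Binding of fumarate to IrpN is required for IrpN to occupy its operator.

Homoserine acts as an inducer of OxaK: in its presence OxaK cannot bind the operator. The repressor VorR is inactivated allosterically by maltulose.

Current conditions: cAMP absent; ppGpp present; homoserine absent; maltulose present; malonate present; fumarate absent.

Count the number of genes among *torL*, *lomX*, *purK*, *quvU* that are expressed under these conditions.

cAMP is absent, so IrpA is active.
No repressor is bound and IrpA is active, so *torL* is transcribed.
→ *torL* is ON.
ppGpp is present, so GorE is inactive.
With no repressor bound, *lomX* is transcribed.
→ *lomX* is ON.
Homoserine is absent, so OxaK is active.
Fumarate is absent, so IrpN is inactive.
With no repressor bound, *kulC* is transcribed.
So KulC is produced and active.
With repressor OxaK bound, *purK* is not transcribed.
→ *purK* is OFF.
Malonate is present, so JovK is inactive.
Maltulose is present, so VorR is inactive.
With no repressor bound, *quvU* is transcribed.
→ *quvU* is ON.
3 of the 4 genes are transcribed.

3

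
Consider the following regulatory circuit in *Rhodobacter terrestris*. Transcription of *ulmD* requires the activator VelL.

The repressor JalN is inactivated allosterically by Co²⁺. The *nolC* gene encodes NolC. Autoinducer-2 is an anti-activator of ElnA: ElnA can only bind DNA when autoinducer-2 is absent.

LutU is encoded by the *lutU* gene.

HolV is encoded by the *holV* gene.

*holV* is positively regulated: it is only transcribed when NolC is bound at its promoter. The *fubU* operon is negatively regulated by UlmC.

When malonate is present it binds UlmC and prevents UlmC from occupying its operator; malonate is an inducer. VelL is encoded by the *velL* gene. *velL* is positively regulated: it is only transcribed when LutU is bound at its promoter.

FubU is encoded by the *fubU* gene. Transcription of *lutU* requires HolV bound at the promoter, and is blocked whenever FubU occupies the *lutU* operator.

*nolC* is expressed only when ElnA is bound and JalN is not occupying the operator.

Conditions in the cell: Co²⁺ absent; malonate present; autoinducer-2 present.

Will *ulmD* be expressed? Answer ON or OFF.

OFF

Co²⁺ is absent, so JalN is active.
Autoinducer-2 is present, so ElnA is inactive.
With repressor JalN bound, *nolC* is not transcribed.
So NolC is not produced.
Required activator NolC is absent, so *holV* is not transcribed.
So HolV is not produced.
Malonate is present, so UlmC is inactive.
With no repressor bound, *fubU* is transcribed.
So FubU is produced and active.
With repressor FubU bound, *lutU* is not transcribed.
So LutU is not produced.
Required activator LutU is absent, so *velL* is not transcribed.
So VelL is not produced.
Required activator VelL is absent, so *ulmD* is not transcribed.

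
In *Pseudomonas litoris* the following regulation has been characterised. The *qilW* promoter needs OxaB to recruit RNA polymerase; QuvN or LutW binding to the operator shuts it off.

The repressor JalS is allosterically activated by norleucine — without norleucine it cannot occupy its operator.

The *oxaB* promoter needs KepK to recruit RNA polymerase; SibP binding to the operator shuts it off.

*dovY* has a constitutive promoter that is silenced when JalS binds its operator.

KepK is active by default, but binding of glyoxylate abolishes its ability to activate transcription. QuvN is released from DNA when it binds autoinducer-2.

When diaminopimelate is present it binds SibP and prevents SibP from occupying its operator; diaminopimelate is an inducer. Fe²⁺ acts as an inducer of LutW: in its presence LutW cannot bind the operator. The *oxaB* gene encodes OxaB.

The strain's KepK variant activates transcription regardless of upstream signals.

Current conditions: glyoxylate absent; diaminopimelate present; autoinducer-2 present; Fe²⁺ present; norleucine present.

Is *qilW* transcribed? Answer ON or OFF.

ON

Autoinducer-2 is present, so QuvN is inactive.
KepK is constitutively active in this strain.
Diaminopimelate is present, so SibP is inactive.
No repressor is bound and KepK is active, so *oxaB* is transcribed.
So OxaB is produced and active.
Fe²⁺ is present, so LutW is inactive.
No repressor is bound and OxaB is active, so *qilW* is transcribed.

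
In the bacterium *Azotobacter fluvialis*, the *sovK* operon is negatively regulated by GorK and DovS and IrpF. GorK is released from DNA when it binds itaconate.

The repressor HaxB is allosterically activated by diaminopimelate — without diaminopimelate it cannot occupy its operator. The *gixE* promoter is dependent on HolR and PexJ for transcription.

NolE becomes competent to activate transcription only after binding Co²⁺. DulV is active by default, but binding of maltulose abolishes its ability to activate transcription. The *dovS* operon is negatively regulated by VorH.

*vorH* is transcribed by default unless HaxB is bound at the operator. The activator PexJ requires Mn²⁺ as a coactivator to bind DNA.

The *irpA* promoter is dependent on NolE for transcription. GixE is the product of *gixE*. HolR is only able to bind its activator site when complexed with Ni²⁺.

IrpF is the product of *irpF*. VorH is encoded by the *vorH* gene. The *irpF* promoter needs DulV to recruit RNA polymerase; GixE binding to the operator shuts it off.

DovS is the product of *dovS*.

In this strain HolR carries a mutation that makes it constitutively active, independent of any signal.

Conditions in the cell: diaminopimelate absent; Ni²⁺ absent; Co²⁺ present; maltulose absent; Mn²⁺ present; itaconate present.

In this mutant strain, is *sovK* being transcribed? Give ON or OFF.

Itaconate is present, so GorK is inactive.
Diaminopimelate is absent, so HaxB is inactive.
With no repressor bound, *vorH* is transcribed.
So VorH is produced and active.
With repressor VorH bound, *dovS* is not transcribed.
So DovS is not produced.
HolR is constitutively active in this strain.
Mn²⁺ is present, so PexJ is active.
No repressor is bound and HolR and PexJ are active, so *gixE* is transcribed.
So GixE is produced and active.
Maltulose is absent, so DulV is active.
With repressor GixE bound, *irpF* is not transcribed.
So IrpF is not produced.
With no repressor bound, *sovK* is transcribed.

ON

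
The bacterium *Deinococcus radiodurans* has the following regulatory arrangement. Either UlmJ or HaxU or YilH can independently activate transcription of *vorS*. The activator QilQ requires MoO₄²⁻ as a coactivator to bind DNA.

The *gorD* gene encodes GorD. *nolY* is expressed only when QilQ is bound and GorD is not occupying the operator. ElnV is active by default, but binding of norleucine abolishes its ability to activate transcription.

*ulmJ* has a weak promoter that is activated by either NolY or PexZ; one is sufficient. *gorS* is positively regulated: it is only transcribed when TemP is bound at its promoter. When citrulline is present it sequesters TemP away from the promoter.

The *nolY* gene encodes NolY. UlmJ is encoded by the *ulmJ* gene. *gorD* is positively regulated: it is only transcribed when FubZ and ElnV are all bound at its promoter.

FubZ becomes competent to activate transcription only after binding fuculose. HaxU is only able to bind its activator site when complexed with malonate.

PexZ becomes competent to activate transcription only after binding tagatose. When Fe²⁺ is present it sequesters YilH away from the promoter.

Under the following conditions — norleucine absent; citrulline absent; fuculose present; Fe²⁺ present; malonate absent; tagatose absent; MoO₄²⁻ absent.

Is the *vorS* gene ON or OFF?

OFF

Fuculose is present, so FubZ is active.
Norleucine is absent, so ElnV is active.
No repressor is bound and FubZ and ElnV are active, so *gorD* is transcribed.
So GorD is produced and active.
MoO₄²⁻ is absent, so QilQ is inactive.
With repressor GorD bound, *nolY* is not transcribed.
So NolY is not produced.
Tagatose is absent, so PexZ is inactive.
No activator is available at the *ulmJ* promoter, so *ulmJ* is not transcribed.
So UlmJ is not produced.
Malonate is absent, so HaxU is inactive.
Fe²⁺ is present, so YilH is inactive.
No activator is available at the *vorS* promoter, so *vorS* is not transcribed.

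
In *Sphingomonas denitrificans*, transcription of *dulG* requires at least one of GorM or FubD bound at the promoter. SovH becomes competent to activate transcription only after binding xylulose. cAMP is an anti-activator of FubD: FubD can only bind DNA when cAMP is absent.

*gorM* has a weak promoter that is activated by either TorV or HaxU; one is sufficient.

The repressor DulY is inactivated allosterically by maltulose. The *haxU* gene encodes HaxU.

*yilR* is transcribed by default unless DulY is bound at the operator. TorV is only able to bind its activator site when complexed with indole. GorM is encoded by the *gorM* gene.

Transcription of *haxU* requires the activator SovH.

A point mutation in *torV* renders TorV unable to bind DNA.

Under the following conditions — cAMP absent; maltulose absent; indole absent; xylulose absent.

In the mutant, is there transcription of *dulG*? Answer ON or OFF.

ON

TorV is non-functional in this strain, so it has no effect.
Xylulose is absent, so SovH is inactive.
Required activator SovH is absent, so *haxU* is not transcribed.
So HaxU is not produced.
No activator is available at the *gorM* promoter, so *gorM* is not transcribed.
So GorM is not produced.
cAMP is absent, so FubD is active.
Activator FubD is present, so *dulG* is transcribed.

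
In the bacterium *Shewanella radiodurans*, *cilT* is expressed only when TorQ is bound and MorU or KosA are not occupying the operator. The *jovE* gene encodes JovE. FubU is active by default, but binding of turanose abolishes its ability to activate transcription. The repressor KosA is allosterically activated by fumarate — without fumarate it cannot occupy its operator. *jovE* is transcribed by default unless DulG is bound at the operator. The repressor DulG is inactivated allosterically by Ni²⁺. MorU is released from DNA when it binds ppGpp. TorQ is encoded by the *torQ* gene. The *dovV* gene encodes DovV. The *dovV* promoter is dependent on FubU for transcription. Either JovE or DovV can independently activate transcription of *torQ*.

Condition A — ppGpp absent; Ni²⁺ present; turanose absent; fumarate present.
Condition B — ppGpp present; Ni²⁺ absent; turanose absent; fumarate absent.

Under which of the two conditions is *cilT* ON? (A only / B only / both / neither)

B only

Condition A:
ppGpp is absent, so MorU is active.
Ni²⁺ is present, so DulG is inactive.
With no repressor bound, *jovE* is transcribed.
So JovE is produced and active.
Turanose is absent, so FubU is active.
No repressor is bound and FubU is active, so *dovV* is transcribed.
So DovV is produced and active.
Activator JovE is present, so *torQ* is transcribed.
So TorQ is produced and active.
Fumarate is present, so KosA is active.
With repressor MorU bound, *cilT* is not transcribed.
→ *cilT* is OFF in A.
Condition B:
ppGpp is present, so MorU is inactive.
Ni²⁺ is absent, so DulG is active.
With repressor DulG bound, *jovE* is not transcribed.
So JovE is not produced.
Turanose is absent, so FubU is active.
No repressor is bound and FubU is active, so *dovV* is transcribed.
So DovV is produced and active.
Activator DovV is present, so *torQ* is transcribed.
So TorQ is produced and active.
Fumarate is absent, so KosA is inactive.
No repressor is bound and TorQ is active, so *cilT* is transcribed.
→ *cilT* is ON in B.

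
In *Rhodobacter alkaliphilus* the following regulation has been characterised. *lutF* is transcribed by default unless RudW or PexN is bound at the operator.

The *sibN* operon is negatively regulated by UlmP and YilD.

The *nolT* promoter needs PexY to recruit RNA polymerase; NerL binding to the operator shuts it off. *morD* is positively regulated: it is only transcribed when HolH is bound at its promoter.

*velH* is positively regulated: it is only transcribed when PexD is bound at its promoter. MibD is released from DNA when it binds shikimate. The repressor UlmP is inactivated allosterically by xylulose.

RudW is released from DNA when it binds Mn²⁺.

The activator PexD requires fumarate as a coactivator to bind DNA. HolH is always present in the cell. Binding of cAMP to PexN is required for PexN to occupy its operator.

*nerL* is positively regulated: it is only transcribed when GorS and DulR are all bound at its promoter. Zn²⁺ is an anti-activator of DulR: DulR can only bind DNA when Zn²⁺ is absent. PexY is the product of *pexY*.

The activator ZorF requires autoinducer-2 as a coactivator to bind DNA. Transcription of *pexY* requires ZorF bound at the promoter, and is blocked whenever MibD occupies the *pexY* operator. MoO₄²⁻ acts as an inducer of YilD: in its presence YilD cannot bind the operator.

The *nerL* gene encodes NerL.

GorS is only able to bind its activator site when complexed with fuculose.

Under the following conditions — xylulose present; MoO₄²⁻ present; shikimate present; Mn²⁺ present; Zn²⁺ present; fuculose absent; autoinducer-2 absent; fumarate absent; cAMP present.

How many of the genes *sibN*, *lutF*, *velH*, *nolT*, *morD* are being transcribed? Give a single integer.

2

Xylulose is present, so UlmP is inactive.
MoO₄²⁻ is present, so YilD is inactive.
With no repressor bound, *sibN* is transcribed.
→ *sibN* is ON.
Mn²⁺ is present, so RudW is inactive.
cAMP is present, so PexN is active.
With repressor PexN bound, *lutF* is not transcribed.
→ *lutF* is OFF.
Fumarate is absent, so PexD is inactive.
Required activator PexD is absent, so *velH* is not transcribed.
→ *velH* is OFF.
Fuculose is absent, so GorS is inactive.
Zn²⁺ is present, so DulR is inactive.
Required activator GorS is absent, so *nerL* is not transcribed.
So NerL is not produced.
Shikimate is present, so MibD is inactive.
Autoinducer-2 is absent, so ZorF is inactive.
Required activator ZorF is absent, so *pexY* is not transcribed.
So PexY is not produced.
Required activator PexY is absent, so *nolT* is not transcribed.
→ *nolT* is OFF.
HolH is produced constitutively and is active.
No repressor is bound and HolH is active, so *morD* is transcribed.
→ *morD* is ON.
2 of the 5 genes are transcribed.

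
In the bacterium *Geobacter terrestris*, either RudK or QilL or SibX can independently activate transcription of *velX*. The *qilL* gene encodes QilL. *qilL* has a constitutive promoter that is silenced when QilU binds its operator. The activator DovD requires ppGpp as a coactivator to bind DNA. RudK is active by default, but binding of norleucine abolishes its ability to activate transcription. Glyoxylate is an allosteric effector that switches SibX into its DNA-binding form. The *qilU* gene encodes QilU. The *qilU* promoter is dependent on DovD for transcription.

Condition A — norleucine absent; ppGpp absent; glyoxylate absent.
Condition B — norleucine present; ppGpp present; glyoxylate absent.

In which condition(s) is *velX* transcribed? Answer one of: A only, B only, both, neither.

Condition A:
Norleucine is absent, so RudK is active.
ppGpp is absent, so DovD is inactive.
Required activator DovD is absent, so *qilU* is not transcribed.
So QilU is not produced.
With no repressor bound, *qilL* is transcribed.
So QilL is produced and active.
Glyoxylate is absent, so SibX is inactive.
Activator RudK is present, so *velX* is transcribed.
→ *velX* is ON in A.
Condition B:
Norleucine is present, so RudK is inactive.
ppGpp is present, so DovD is active.
No repressor is bound and DovD is active, so *qilU* is transcribed.
So QilU is produced and active.
With repressor QilU bound, *qilL* is not transcribed.
So QilL is not produced.
Glyoxylate is absent, so SibX is inactive.
No activator is available at the *velX* promoter, so *velX* is not transcribed.
→ *velX* is OFF in B.

A only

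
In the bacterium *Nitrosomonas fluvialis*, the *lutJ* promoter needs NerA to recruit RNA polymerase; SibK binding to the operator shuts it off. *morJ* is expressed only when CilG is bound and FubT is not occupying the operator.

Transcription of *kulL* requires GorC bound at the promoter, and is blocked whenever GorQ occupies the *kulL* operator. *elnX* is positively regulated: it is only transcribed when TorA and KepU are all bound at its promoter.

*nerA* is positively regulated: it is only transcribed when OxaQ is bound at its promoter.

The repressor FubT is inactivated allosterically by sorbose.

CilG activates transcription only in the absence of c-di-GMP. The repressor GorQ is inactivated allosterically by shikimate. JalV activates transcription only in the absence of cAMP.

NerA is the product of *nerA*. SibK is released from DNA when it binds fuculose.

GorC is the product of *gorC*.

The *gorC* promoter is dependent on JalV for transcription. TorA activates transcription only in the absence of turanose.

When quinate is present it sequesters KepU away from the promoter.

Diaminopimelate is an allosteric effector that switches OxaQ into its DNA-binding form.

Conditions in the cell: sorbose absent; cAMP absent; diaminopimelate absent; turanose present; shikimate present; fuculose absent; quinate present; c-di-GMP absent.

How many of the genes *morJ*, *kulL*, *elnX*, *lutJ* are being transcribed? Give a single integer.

c-di-GMP is absent, so CilG is active.
Sorbose is absent, so FubT is active.
With repressor FubT bound, *morJ* is not transcribed.
→ *morJ* is OFF.
Shikimate is present, so GorQ is inactive.
cAMP is absent, so JalV is active.
No repressor is bound and JalV is active, so *gorC* is transcribed.
So GorC is produced and active.
No repressor is bound and GorC is active, so *kulL* is transcribed.
→ *kulL* is ON.
Turanose is present, so TorA is inactive.
Quinate is present, so KepU is inactive.
Required activator TorA is absent, so *elnX* is not transcribed.
→ *elnX* is OFF.
Fuculose is absent, so SibK is active.
Diaminopimelate is absent, so OxaQ is inactive.
Required activator OxaQ is absent, so *nerA* is not transcribed.
So NerA is not produced.
With repressor SibK bound, *lutJ* is not transcribed.
→ *lutJ* is OFF.
1 of the 4 genes is transcribed.

1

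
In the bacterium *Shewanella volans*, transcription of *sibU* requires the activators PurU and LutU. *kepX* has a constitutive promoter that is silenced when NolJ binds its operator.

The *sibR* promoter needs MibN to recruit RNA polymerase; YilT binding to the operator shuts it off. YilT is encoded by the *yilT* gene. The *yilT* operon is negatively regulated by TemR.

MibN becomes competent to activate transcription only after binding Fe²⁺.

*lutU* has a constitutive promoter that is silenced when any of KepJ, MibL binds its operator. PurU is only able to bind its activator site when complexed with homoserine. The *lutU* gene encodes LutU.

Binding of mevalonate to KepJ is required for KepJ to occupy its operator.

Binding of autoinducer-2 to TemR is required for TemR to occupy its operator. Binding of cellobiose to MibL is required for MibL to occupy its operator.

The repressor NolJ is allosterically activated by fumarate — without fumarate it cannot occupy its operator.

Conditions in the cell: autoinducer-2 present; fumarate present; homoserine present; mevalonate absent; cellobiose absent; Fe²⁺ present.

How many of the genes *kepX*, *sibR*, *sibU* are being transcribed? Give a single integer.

Fumarate is present, so NolJ is active.
With repressor NolJ bound, *kepX* is not transcribed.
→ *kepX* is OFF.
Fe²⁺ is present, so MibN is active.
Autoinducer-2 is present, so TemR is active.
With repressor TemR bound, *yilT* is not transcribed.
So YilT is not produced.
No repressor is bound and MibN is active, so *sibR* is transcribed.
→ *sibR* is ON.
Homoserine is present, so PurU is active.
Mevalonate is absent, so KepJ is inactive.
Cellobiose is absent, so MibL is inactive.
With no repressor bound, *lutU* is transcribed.
So LutU is produced and active.
No repressor is bound and PurU and LutU are active, so *sibU* is transcribed.
→ *sibU* is ON.
2 of the 3 genes are transcribed.

2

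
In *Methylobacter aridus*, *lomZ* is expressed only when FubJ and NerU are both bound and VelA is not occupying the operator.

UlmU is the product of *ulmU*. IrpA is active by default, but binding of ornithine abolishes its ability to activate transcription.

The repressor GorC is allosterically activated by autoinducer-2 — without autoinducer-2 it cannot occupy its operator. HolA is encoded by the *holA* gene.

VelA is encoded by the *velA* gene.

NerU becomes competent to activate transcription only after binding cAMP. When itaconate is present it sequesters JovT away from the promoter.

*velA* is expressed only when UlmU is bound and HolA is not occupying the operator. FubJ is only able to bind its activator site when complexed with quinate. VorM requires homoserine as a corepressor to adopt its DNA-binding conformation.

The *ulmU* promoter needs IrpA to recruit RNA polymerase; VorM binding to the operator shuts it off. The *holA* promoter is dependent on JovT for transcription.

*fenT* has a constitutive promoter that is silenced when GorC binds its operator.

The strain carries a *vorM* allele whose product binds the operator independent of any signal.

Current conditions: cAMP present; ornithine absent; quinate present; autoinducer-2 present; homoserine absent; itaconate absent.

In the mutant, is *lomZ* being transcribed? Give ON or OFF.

Quinate is present, so FubJ is active.
Itaconate is absent, so JovT is active.
No repressor is bound and JovT is active, so *holA* is transcribed.
So HolA is produced and active.
VorM is constitutively active in this strain.
Ornithine is absent, so IrpA is active.
With repressor VorM bound, *ulmU* is not transcribed.
So UlmU is not produced.
With repressor HolA bound, *velA* is not transcribed.
So VelA is not produced.
cAMP is present, so NerU is active.
No repressor is bound and FubJ and NerU are active, so *lomZ* is transcribed.

ON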